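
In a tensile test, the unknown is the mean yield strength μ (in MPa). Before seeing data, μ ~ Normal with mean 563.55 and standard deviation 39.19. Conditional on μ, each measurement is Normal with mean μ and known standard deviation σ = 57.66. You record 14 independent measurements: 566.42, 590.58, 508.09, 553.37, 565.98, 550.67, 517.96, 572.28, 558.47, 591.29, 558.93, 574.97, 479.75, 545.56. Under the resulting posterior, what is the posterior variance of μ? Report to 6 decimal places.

205.674992

For Normal data with known variance σ², a Normal(μ₀, σ₀²) prior on μ is conjugate. Posterior precision = 1/σ₀² + n/σ²; posterior mean is the precision-weighted average of μ₀ and x̄.
σ₀² = 39.19² = 1535.8561, σ² = 57.66² = 3324.6756; σ² + n·σ₀² = 3324.6756 + 14·1535.8561 = 24826.661.
Posterior precision = 1/σ₀² + n/σ² = 1/1535.8561 + 14/3324.6756 = (σ² + n·σ₀²)/(σ₀²σ²) = 24826.661/(1535.8561·3324.6756); posterior variance σₙ² = σ₀²σ²/(σ² + n·σ₀²) = 1535.8561·3324.6756/24826.661 = 205.674992.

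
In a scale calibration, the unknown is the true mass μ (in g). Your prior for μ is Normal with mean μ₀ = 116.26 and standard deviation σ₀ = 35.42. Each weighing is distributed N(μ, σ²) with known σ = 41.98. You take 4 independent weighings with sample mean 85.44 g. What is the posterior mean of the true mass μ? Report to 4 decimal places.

93.4503

For Normal data with known variance σ², a Normal(μ₀, σ₀²) prior on μ is conjugate. Posterior precision = 1/σ₀² + n/σ²; posterior mean is the precision-weighted average of μ₀ and x̄.
n·x̄ = 4·85.44 = 341.76.
σ₀² = 35.42² = 1254.5764, σ² = 41.98² = 1762.3204; σ² + n·σ₀² = 1762.3204 + 4·1254.5764 = 6780.626.
Posterior mean = (μ₀/σ₀² + n·x̄/σ²)/(1/σ₀² + n/σ²) = (σ²·μ₀ + σ₀²·n·x̄)/(σ² + n·σ₀²) = (1762.3204·116.26 + 1254.5764·341.76)/6780.626 = 633651.400168/6780.626 = 93.4503.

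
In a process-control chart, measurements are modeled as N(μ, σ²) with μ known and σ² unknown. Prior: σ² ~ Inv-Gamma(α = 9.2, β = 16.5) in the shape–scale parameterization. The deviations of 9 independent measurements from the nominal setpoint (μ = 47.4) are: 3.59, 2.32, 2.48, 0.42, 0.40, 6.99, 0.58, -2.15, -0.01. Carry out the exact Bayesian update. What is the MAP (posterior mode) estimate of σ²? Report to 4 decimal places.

With known mean μ and an Inverse-Gamma(α, β) prior on σ², the Normal likelihood is conjugate: posterior is Inv-Gamma(α + n/2, β + Σ(xᵢ−μ)²/2).
Σ(xᵢ−μ)² = (3.59)² + (2.32)² + (2.48)² + (0.42)² + (0.40)² + (6.99)² + (0.58)² + (-2.15)² + (-0.01)² = 78.5764.
Posterior: Inv-Gamma(9.2 + 9/2, 16.5 + 78.5764/2) = Inv-Gamma(13.70, 55.78820).
Mode = β/(α+1) = 55.78820/14.70 = 3.7951.

3.7951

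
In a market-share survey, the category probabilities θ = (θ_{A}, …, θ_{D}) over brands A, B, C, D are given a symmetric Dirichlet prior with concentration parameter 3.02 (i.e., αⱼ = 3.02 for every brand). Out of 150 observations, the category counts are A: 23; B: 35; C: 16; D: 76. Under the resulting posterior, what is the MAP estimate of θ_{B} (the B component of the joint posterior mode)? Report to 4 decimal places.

0.2342

The Dirichlet prior is conjugate to the Multinomial likelihood: each posterior αⱼ = prior αⱼ + observed count nⱼ.
Posterior concentration: (26.02, 38.02, 19.02, 79.02), total = 162.08.
Joint mode component: (α_{B}−1)/(Σα−K) = 37.02/158.08 = 0.2342.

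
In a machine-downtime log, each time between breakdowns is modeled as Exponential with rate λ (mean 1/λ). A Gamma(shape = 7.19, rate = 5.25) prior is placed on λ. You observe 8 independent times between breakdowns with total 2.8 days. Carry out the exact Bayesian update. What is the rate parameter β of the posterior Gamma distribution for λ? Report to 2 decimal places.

8.05

With a Gamma(shape α, rate β) prior on the exponential rate λ, the posterior after n observations with total T = Σxᵢ is Gamma(α+n, β+T).
Posterior: Gamma(7.19+8, 5.25+2.8) = Gamma(15.19, 8.05).
Posterior β = 8.05.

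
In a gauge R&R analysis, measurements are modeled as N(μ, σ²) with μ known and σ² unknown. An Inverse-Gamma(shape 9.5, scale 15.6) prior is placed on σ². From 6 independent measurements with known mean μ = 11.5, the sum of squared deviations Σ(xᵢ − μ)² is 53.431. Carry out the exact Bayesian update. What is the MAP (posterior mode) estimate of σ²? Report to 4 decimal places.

With known mean μ and an Inverse-Gamma(α, β) prior on σ², the Normal likelihood is conjugate: posterior is Inv-Gamma(α + n/2, β + Σ(xᵢ−μ)²/2).
Posterior: Inv-Gamma(9.5 + 6/2, 15.6 + 53.431/2) = Inv-Gamma(12.50, 42.3155).
Mode = β/(α+1) = 42.3155/13.50 = 3.1345.

3.1345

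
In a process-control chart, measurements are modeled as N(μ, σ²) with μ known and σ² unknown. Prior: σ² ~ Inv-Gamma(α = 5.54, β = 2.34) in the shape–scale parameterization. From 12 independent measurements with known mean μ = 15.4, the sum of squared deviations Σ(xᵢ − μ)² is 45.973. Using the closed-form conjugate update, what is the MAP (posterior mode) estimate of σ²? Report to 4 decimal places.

2.0197

With known mean μ and an Inverse-Gamma(α, β) prior on σ², the Normal likelihood is conjugate: posterior is Inv-Gamma(α + n/2, β + Σ(xᵢ−μ)²/2).
Posterior: Inv-Gamma(5.54 + 12/2, 2.34 + 45.973/2) = Inv-Gamma(11.54, 25.3265).
Mode = β/(α+1) = 25.3265/12.54 = 2.0197.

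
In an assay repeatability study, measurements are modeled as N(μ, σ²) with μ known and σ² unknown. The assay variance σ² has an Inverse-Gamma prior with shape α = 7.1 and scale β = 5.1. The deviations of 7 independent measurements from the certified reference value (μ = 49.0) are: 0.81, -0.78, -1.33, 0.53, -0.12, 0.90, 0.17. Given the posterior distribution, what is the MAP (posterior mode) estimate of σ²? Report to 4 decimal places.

With known mean μ and an Inverse-Gamma(α, β) prior on σ², the Normal likelihood is conjugate: posterior is Inv-Gamma(α + n/2, β + Σ(xᵢ−μ)²/2).
Σ(xᵢ−μ)² = (0.81)² + (-0.78)² + (-1.33)² + (0.53)² + (-0.12)² + (0.90)² + (0.17)² = 4.1676.
Posterior: Inv-Gamma(7.1 + 7/2, 5.1 + 4.1676/2) = Inv-Gamma(10.60, 7.18380).
Mode = β/(α+1) = 7.18380/11.60 = 0.6193.

0.6193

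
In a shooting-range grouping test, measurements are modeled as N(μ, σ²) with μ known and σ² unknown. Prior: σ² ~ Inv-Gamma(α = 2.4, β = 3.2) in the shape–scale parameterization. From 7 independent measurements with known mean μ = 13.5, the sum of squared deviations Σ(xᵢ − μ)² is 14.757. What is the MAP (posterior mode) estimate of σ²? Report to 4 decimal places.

1.5331

With known mean μ and an Inverse-Gamma(α, β) prior on σ², the Normal likelihood is conjugate: posterior is Inv-Gamma(α + n/2, β + Σ(xᵢ−μ)²/2).
Posterior: Inv-Gamma(2.4 + 7/2, 3.2 + 14.757/2) = Inv-Gamma(5.90, 10.5785).
Mode = β/(α+1) = 10.5785/6.90 = 1.5331.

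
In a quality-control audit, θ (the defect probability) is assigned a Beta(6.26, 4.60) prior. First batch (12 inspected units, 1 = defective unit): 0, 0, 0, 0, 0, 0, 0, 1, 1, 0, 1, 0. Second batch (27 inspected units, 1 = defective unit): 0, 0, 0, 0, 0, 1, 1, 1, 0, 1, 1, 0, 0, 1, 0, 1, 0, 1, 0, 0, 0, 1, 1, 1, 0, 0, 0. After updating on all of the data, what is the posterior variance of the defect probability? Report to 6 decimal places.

0.004743

The Beta prior is conjugate to a Binomial/Bernoulli likelihood; the update adds successes to α and failures to β.
After batch 1: Beta(6.26+3, 4.60+9) = Beta(9.26, 13.60).
After batch 2: Beta(9.26+11, 13.60+16) = Beta(20.26, 29.60).
Var = αβ/((α+β)²(α+β+1)) = 20.26·29.60/(49.86²·50.86) = 0.004743.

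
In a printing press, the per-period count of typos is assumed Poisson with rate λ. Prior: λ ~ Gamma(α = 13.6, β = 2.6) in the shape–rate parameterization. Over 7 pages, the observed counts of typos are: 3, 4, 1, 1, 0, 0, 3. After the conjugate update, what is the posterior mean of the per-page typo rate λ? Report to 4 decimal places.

2.6667

With a Gamma(shape α, rate β) prior, the Poisson likelihood is conjugate: the posterior is Gamma(α + ΣXᵢ, β + n).
Sum of counts S = 12 over n = 7 pages.
Posterior: Gamma(α+S, β+n) = Gamma(13.6+12, 2.6+7) = Gamma(25.6, 9.6).
Posterior mean = α/β = 25.6/9.6 = 2.6667.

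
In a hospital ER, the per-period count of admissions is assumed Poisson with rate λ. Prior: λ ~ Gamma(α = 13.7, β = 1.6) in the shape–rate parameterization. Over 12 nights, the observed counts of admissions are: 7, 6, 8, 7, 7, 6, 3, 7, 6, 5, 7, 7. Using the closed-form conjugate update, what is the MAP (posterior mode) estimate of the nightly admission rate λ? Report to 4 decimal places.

6.5221

With a Gamma(shape α, rate β) prior, the Poisson likelihood is conjugate: the posterior is Gamma(α + ΣXᵢ, β + n).
Sum of counts S = 76 over n = 12 nights.
Posterior: Gamma(α+S, β+n) = Gamma(13.7+76, 1.6+12) = Gamma(89.7, 13.6).
Mode of Gamma(α,β) for α≥1 is (α−1)/β = 88.7/13.6 = 6.5221.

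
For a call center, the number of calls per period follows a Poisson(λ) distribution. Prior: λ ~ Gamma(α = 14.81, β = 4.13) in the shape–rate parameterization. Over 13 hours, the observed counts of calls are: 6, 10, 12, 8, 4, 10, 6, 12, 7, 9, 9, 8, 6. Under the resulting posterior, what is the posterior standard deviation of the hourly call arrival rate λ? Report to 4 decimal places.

With a Gamma(shape α, rate β) prior, the Poisson likelihood is conjugate: the posterior is Gamma(α + ΣXᵢ, β + n).
Sum of counts S = 107 over n = 13 hours.
Posterior: Gamma(α+S, β+n) = Gamma(14.81+107, 4.13+13) = Gamma(121.81, 17.13).
SD = √α/β = √121.81/17.13 = 0.6443.

0.6443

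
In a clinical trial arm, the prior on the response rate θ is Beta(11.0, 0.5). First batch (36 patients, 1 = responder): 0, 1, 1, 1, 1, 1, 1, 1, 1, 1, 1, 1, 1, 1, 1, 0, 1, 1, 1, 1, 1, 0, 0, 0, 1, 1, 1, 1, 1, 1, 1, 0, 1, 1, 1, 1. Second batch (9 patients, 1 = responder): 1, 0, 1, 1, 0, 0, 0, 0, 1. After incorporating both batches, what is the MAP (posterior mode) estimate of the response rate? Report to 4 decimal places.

0.8073

The Beta prior is conjugate to a Binomial/Bernoulli likelihood; the update adds successes to α and failures to β.
After batch 1: Beta(11.0+30, 0.5+6) = Beta(41.0, 6.5).
After batch 2: Beta(41.0+4, 6.5+5) = Beta(45.0, 11.5).
Mode of Beta(a,b) for a,b>1 is (a−1)/(a+b−2) = 44.0/54.5 = 0.8073.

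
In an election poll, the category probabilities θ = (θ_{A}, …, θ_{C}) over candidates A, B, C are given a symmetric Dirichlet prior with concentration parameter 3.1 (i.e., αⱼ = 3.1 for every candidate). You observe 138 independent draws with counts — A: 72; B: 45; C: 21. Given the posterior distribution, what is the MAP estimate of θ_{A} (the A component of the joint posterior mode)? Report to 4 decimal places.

0.5135

The Dirichlet prior is conjugate to the Multinomial likelihood: each posterior αⱼ = prior αⱼ + observed count nⱼ.
Posterior concentration: (75.1, 48.1, 24.1), total = 147.3.
Joint mode component: (α_{A}−1)/(Σα−K) = 74.1/144.3 = 0.5135.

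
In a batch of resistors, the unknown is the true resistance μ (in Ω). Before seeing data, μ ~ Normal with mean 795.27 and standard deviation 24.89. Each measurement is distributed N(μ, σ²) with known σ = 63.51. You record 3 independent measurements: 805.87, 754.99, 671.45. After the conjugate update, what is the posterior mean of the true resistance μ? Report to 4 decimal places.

For Normal data with known variance σ², a Normal(μ₀, σ₀²) prior on μ is conjugate. Posterior precision = 1/σ₀² + n/σ²; posterior mean is the precision-weighted average of μ₀ and x̄.
Σxᵢ = 805.87 + 754.99 + 671.45 = 2232.31, so n·x̄ = 2232.31.
σ₀² = 24.89² = 619.5121, σ² = 63.51² = 4033.5201; σ² + n·σ₀² = 4033.5201 + 3·619.5121 = 5892.0564.
Posterior mean = (μ₀/σ₀² + n·x̄/σ²)/(1/σ₀² + n/σ²) = (σ²·μ₀ + σ₀²·n·x̄)/(σ² + n·σ₀²) = (4033.5201·795.27 + 619.5121·2232.31)/5892.0564 = 4590680.585878/5892.0564 = 779.1305.

779.1305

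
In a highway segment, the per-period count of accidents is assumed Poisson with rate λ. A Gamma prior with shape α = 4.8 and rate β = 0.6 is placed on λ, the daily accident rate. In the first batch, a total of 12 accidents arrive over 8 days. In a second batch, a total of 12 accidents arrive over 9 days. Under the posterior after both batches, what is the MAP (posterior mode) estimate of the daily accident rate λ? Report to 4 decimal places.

1.5795

With a Gamma(shape α, rate β) prior, the Poisson likelihood is conjugate: the posterior is Gamma(α + ΣXᵢ, β + n).
After batch 1: Gamma(α+S, β+n) = Gamma(4.8+12, 0.6+8) = Gamma(16.8, 8.6).
After batch 2: Gamma(α+S, β+n) = Gamma(16.8+12, 8.6+9) = Gamma(28.8, 17.6).
Mode of Gamma(α,β) for α≥1 is (α−1)/β = 27.8/17.6 = 1.5795.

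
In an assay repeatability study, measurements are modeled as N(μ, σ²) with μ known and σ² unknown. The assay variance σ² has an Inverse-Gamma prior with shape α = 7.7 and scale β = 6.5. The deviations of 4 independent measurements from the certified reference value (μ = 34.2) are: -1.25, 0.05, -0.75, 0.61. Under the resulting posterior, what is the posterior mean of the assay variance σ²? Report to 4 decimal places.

0.8908

With known mean μ and an Inverse-Gamma(α, β) prior on σ², the Normal likelihood is conjugate: posterior is Inv-Gamma(α + n/2, β + Σ(xᵢ−μ)²/2).
Σ(xᵢ−μ)² = (-1.25)² + (0.05)² + (-0.75)² + (0.61)² = 2.4996.
Posterior: Inv-Gamma(7.7 + 4/2, 6.5 + 2.4996/2) = Inv-Gamma(9.70, 7.74980).
E[σ²|data] = β/(α−1) = 7.74980/8.70 = 0.8908.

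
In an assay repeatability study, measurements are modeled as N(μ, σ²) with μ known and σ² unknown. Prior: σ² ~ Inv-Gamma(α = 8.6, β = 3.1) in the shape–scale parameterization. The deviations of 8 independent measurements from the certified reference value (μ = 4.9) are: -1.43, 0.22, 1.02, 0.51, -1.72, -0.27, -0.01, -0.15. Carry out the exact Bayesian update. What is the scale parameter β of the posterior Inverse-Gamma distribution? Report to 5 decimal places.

6.32385

With known mean μ and an Inverse-Gamma(α, β) prior on σ², the Normal likelihood is conjugate: posterior is Inv-Gamma(α + n/2, β + Σ(xᵢ−μ)²/2).
Σ(xᵢ−μ)² = (-1.43)² + (0.22)² + (1.02)² + (0.51)² + (-1.72)² + (-0.27)² + (-0.01)² + (-0.15)² = 6.4477.
Posterior: Inv-Gamma(8.6 + 8/2, 3.1 + 6.4477/2) = Inv-Gamma(12.60, 6.32385).
Posterior β = 6.32385.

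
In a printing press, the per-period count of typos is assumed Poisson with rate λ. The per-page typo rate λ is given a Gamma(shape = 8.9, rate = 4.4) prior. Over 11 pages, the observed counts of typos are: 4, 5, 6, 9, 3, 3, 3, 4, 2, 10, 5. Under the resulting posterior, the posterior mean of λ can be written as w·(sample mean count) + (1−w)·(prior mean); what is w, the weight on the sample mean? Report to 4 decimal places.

With a Gamma(shape α, rate β) prior, the Poisson likelihood is conjugate: the posterior is Gamma(α + ΣXᵢ, β + n).
Posterior mean = (α₀+S)/(β₀+n) = [n/(β₀+n)]·(S/n) + [β₀/(β₀+n)]·(α₀/β₀), so only n and β₀ enter the weight.
Weight on data w = n/(β₀+n) = 11/(4.4+11) = 11/15.4 = 0.7143.

0.7143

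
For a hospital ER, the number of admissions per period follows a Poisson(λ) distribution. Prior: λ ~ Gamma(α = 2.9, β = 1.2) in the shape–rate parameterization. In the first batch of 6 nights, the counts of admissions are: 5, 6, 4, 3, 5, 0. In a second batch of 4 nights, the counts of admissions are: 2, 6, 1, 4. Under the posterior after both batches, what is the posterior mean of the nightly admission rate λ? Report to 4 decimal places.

With a Gamma(shape α, rate β) prior, the Poisson likelihood is conjugate: the posterior is Gamma(α + ΣXᵢ, β + n).
Batch 1: sum of counts S = 23 over n = 6 nights.
After batch 1: Gamma(α+S, β+n) = Gamma(2.9+23, 1.2+6) = Gamma(25.9, 7.2).
Batch 2: sum of counts S = 13 over n = 4 nights.
After batch 2: Gamma(α+S, β+n) = Gamma(25.9+13, 7.2+4) = Gamma(38.9, 11.2).
Posterior mean = α/β = 38.9/11.2 = 3.4732.

3.4732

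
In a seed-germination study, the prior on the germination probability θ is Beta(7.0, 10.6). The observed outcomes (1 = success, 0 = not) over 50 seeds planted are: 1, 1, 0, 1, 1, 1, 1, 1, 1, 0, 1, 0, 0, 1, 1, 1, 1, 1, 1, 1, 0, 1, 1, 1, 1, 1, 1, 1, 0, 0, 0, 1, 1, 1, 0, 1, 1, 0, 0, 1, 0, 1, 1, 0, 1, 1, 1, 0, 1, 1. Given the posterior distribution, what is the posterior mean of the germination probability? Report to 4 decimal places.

0.6361

The Beta prior is conjugate to a Binomial/Bernoulli likelihood; the update adds successes to α and failures to β.
Posterior: Beta(α+k, β+n−k) = Beta(7.0+36, 10.6+14) = Beta(43.0, 24.6).
Posterior mean = α/(α+β) = 43.0/67.6 = 0.6361.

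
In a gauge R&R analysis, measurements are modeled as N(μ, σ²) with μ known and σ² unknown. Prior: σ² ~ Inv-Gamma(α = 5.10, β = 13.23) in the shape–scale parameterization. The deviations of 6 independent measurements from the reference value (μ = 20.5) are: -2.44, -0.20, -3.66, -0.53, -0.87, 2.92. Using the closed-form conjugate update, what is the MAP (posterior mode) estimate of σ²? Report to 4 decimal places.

3.0447

With known mean μ and an Inverse-Gamma(α, β) prior on σ², the Normal likelihood is conjugate: posterior is Inv-Gamma(α + n/2, β + Σ(xᵢ−μ)²/2).
Σ(xᵢ−μ)² = (-2.44)² + (-0.20)² + (-3.66)² + (-0.53)² + (-0.87)² + (2.92)² = 28.9534.
Posterior: Inv-Gamma(5.10 + 6/2, 13.23 + 28.9534/2) = Inv-Gamma(8.10, 27.70670).
Mode = β/(α+1) = 27.70670/9.10 = 3.0447.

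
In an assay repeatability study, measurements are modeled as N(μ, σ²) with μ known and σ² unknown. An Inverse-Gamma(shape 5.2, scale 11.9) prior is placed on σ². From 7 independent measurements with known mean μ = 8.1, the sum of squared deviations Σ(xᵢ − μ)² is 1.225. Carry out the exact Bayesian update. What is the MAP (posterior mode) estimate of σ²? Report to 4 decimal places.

1.2899

With known mean μ and an Inverse-Gamma(α, β) prior on σ², the Normal likelihood is conjugate: posterior is Inv-Gamma(α + n/2, β + Σ(xᵢ−μ)²/2).
Posterior: Inv-Gamma(5.2 + 7/2, 11.9 + 1.225/2) = Inv-Gamma(8.70, 12.5125).
Mode = β/(α+1) = 12.5125/9.70 = 1.2899.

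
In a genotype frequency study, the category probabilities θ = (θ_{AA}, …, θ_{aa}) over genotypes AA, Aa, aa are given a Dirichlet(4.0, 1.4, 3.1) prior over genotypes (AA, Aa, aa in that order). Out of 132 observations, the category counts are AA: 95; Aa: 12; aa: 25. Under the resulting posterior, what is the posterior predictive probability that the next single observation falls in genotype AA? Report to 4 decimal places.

0.7046

The Dirichlet prior is conjugate to the Multinomial likelihood: each posterior αⱼ = prior αⱼ + observed count nⱼ.
Posterior concentration: (99.0, 13.4, 28.1), total = 140.5.
P(next = AA | data) = α_{AA}/Σα = 0.7046.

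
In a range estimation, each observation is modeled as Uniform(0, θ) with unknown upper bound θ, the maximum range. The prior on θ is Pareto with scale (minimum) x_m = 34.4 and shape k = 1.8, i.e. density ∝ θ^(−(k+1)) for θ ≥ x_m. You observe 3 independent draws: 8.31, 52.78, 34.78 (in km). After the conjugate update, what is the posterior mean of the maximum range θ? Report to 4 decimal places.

66.6695

A Pareto(scale x_m, shape k) prior on the upper bound θ of Uniform(0, θ) is conjugate: posterior is Pareto(max(x_m, max xᵢ), k + n).
Sample maximum = 52.78; prior scale x_m = 34.4 → posterior scale = max = 52.78.
Posterior shape = 1.8 + 3 = 4.8.
E[θ|data] = k·x_m/(k−1) = 4.8·52.78/3.8 = 66.6695.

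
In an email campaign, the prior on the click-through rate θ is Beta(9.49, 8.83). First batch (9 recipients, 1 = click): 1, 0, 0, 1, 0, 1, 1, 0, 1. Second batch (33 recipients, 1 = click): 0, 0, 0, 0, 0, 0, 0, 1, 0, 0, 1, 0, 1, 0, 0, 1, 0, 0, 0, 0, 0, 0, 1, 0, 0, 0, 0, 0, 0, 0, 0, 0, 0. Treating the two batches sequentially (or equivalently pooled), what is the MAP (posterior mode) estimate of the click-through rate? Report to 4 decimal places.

The Beta prior is conjugate to a Binomial/Bernoulli likelihood; the update adds successes to α and failures to β.
After batch 1: Beta(9.49+5, 8.83+4) = Beta(14.49, 12.83).
After batch 2: Beta(14.49+5, 12.83+28) = Beta(19.49, 40.83).
Mode of Beta(a,b) for a,b>1 is (a−1)/(a+b−2) = 18.49/58.32 = 0.3170.

0.3170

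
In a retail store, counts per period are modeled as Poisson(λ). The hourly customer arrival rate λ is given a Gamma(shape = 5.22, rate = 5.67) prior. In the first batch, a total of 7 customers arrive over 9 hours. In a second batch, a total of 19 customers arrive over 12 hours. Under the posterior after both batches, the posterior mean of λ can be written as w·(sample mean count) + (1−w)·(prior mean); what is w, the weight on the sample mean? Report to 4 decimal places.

With a Gamma(shape α, rate β) prior, the Poisson likelihood is conjugate: the posterior is Gamma(α + ΣXᵢ, β + n).
Total number of hours: n = 9 + 12 = 21.
Posterior mean = (α₀+S)/(β₀+n) = [n/(β₀+n)]·(S/n) + [β₀/(β₀+n)]·(α₀/β₀), so only n and β₀ enter the weight.
Weight on data w = n/(β₀+n) = 21/(5.67+21) = 21/26.67 = 0.7874.

0.7874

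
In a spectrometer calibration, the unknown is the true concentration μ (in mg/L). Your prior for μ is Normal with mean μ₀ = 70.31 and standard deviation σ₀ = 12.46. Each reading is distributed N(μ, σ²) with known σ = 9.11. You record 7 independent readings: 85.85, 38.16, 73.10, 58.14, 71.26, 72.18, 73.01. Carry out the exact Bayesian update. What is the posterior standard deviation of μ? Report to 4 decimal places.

3.3189

For Normal data with known variance σ², a Normal(μ₀, σ₀²) prior on μ is conjugate. Posterior precision = 1/σ₀² + n/σ²; posterior mean is the precision-weighted average of μ₀ and x̄.
σ₀² = 12.46² = 155.2516, σ² = 9.11² = 82.9921; σ² + n·σ₀² = 82.9921 + 7·155.2516 = 1169.7533.
Posterior precision = 1/σ₀² + n/σ² = 1/155.2516 + 7/82.9921 = (σ² + n·σ₀²)/(σ₀²σ²) = 1169.7533/(155.2516·82.9921); posterior variance σₙ² = σ₀²σ²/(σ² + n·σ₀²) = 155.2516·82.9921/1169.7533 = 11.014849.
Posterior SD = √σₙ² = √(155.2516·82.9921/1169.7533) = 3.3189.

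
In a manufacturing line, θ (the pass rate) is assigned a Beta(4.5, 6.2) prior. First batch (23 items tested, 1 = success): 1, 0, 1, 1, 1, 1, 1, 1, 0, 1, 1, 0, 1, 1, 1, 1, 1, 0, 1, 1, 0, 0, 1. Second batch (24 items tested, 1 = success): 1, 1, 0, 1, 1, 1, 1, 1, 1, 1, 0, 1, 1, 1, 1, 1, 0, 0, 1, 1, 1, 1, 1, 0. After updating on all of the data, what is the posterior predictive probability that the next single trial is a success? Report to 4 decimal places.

0.7019

The Beta prior is conjugate to a Binomial/Bernoulli likelihood; the update adds successes to α and failures to β.
After batch 1: Beta(4.5+17, 6.2+6) = Beta(21.5, 12.2).
After batch 2: Beta(21.5+19, 12.2+5) = Beta(40.5, 17.2).
For a single future Bernoulli trial, P(success | data) = α/(α+β) = 0.7019.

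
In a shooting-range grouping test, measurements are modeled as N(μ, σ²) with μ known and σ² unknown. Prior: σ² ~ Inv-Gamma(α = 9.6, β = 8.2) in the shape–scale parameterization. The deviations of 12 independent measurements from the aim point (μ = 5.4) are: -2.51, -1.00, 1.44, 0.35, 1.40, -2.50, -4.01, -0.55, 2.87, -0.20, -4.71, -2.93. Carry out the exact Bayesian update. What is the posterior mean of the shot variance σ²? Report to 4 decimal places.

3.0663

With known mean μ and an Inverse-Gamma(α, β) prior on σ², the Normal likelihood is conjugate: posterior is Inv-Gamma(α + n/2, β + Σ(xᵢ−μ)²/2).
Σ(xᵢ−μ)² = (-2.51)² + (-1.00)² + (1.44)² + (0.35)² + (1.40)² + (-2.50)² + (-4.01)² + (-0.55)² + (2.87)² + (-0.20)² + (-4.71)² + (-2.93)² = 73.1347.
Posterior: Inv-Gamma(9.6 + 12/2, 8.2 + 73.1347/2) = Inv-Gamma(15.60, 44.76735).
E[σ²|data] = β/(α−1) = 44.76735/14.60 = 3.0663.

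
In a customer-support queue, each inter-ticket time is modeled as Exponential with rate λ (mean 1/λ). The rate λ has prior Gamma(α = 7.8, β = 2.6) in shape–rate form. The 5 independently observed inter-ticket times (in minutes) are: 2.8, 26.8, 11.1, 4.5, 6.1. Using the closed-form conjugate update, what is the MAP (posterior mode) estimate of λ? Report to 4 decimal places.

With a Gamma(shape α, rate β) prior on the exponential rate λ, the posterior after n observations with total T = Σxᵢ is Gamma(α+n, β+T).
Sum of observations T = 51.3 minutes; n = 5.
Posterior: Gamma(7.8+5, 2.6+51.3) = Gamma(12.8, 53.9).
Mode = (α−1)/β = 0.2189.

0.2189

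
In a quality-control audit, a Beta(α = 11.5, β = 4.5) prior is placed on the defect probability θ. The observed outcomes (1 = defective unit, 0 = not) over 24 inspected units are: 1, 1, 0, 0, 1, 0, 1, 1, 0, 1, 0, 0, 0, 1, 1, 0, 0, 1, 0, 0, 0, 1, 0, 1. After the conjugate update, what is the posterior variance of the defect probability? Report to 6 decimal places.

0.006002

The Beta prior is conjugate to a Binomial/Bernoulli likelihood; the update adds successes to α and failures to β.
Posterior: Beta(α+k, β+n−k) = Beta(11.5+11, 4.5+13) = Beta(22.5, 17.5).
Var = αβ/((α+β)²(α+β+1)) = 22.5·17.5/(40.0²·41.0) = 0.006002.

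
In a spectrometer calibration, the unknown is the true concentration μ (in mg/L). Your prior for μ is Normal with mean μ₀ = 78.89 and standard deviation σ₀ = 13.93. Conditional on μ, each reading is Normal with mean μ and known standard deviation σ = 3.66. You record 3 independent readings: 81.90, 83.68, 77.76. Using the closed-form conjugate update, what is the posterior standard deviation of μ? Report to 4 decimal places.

For Normal data with known variance σ², a Normal(μ₀, σ₀²) prior on μ is conjugate. Posterior precision = 1/σ₀² + n/σ²; posterior mean is the precision-weighted average of μ₀ and x̄.
σ₀² = 13.93² = 194.0449, σ² = 3.66² = 13.3956; σ² + n·σ₀² = 13.3956 + 3·194.0449 = 595.5303.
Posterior precision = 1/σ₀² + n/σ² = 1/194.0449 + 3/13.3956 = (σ² + n·σ₀²)/(σ₀²σ²) = 595.5303/(194.0449·13.3956); posterior variance σₙ² = σ₀²σ²/(σ² + n·σ₀²) = 194.0449·13.3956/595.5303 = 4.364762.
Posterior SD = √σₙ² = √(194.0449·13.3956/595.5303) = 2.0892.

2.0892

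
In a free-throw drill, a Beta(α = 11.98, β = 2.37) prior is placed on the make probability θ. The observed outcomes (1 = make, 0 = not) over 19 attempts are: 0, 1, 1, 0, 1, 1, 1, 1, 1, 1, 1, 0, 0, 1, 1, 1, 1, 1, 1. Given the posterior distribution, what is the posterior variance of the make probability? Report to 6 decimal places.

The Beta prior is conjugate to a Binomial/Bernoulli likelihood; the update adds successes to α and failures to β.
Posterior: Beta(α+k, β+n−k) = Beta(11.98+15, 2.37+4) = Beta(26.98, 6.37).
Var = αβ/((α+β)²(α+β+1)) = 26.98·6.37/(33.35²·34.35) = 0.004498.

0.004498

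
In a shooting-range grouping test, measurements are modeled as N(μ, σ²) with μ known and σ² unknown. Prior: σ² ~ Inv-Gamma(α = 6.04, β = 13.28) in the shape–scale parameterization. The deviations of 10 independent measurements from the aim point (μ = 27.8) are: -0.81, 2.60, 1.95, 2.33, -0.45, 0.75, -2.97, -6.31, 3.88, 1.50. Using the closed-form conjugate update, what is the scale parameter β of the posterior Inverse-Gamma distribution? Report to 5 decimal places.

54.95695

With known mean μ and an Inverse-Gamma(α, β) prior on σ², the Normal likelihood is conjugate: posterior is Inv-Gamma(α + n/2, β + Σ(xᵢ−μ)²/2).
Σ(xᵢ−μ)² = (-0.81)² + (2.60)² + (1.95)² + (2.33)² + (-0.45)² + (0.75)² + (-2.97)² + (-6.31)² + (3.88)² + (1.50)² = 83.3539.
Posterior: Inv-Gamma(6.04 + 10/2, 13.28 + 83.3539/2) = Inv-Gamma(11.04, 54.95695).
Posterior β = 54.95695.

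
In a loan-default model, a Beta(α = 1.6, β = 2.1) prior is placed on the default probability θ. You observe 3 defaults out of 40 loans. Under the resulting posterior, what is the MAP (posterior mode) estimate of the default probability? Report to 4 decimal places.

0.0863

The Beta prior is conjugate to a Binomial/Bernoulli likelihood; the update adds successes to α and failures to β.
Posterior: Beta(α+k, β+n−k) = Beta(1.6+3, 2.1+37) = Beta(4.6, 39.1).
Mode of Beta(a,b) for a,b>1 is (a−1)/(a+b−2) = 3.6/41.7 = 0.0863.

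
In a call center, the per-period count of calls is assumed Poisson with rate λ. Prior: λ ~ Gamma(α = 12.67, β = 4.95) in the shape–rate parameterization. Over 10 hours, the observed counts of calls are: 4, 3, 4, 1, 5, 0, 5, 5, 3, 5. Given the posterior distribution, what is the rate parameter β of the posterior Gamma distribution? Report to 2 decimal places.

With a Gamma(shape α, rate β) prior, the Poisson likelihood is conjugate: the posterior is Gamma(α + ΣXᵢ, β + n).
Sum of counts S = 35 over n = 10 hours.
Posterior: Gamma(α+S, β+n) = Gamma(12.67+35, 4.95+10) = Gamma(47.67, 14.95).
Posterior β = 14.95.

14.95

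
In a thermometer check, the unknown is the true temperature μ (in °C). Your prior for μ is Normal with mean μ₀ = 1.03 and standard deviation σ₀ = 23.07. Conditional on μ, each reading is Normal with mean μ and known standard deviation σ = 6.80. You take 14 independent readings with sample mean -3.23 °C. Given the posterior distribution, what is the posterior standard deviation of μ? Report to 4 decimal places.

For Normal data with known variance σ², a Normal(μ₀, σ₀²) prior on μ is conjugate. Posterior precision = 1/σ₀² + n/σ²; posterior mean is the precision-weighted average of μ₀ and x̄.
σ₀² = 23.07² = 532.2249, σ² = 6.80² = 46.24; σ² + n·σ₀² = 46.24 + 14·532.2249 = 7497.3886.
Posterior precision = 1/σ₀² + n/σ² = 1/532.2249 + 14/46.24 = (σ² + n·σ₀²)/(σ₀²σ²) = 7497.3886/(532.2249·46.24); posterior variance σₙ² = σ₀²σ²/(σ² + n·σ₀²) = 532.2249·46.24/7497.3886 = 3.282487.
Posterior SD = √σₙ² = √(532.2249·46.24/7497.3886) = 1.8118.

1.8118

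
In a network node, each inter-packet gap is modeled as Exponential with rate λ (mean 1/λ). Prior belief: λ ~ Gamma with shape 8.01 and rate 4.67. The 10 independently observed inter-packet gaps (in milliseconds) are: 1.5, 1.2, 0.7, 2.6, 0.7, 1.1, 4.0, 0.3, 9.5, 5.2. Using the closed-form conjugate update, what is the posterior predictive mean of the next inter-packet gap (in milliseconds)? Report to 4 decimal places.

With a Gamma(shape α, rate β) prior on the exponential rate λ, the posterior after n observations with total T = Σxᵢ is Gamma(α+n, β+T).
Sum of observations T = 26.8 milliseconds; n = 10.
Posterior: Gamma(8.01+10, 4.67+26.8) = Gamma(18.01, 31.47).
The predictive distribution for the next observation is Lomax; its mean is β/(α−1) = 31.47/17.01 = 1.8501.

1.8501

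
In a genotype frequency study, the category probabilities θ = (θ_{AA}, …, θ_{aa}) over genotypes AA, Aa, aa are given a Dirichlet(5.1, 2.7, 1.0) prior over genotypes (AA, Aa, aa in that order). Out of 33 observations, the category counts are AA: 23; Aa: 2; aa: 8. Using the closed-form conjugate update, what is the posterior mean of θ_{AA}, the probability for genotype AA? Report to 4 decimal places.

The Dirichlet prior is conjugate to the Multinomial likelihood: each posterior αⱼ = prior αⱼ + observed count nⱼ.
Posterior concentration: (28.1, 4.7, 9.0), total = 41.8.
E[θ_{AA}|data] = α_{AA}/Σα = 28.1/41.8 = 0.6722.

0.6722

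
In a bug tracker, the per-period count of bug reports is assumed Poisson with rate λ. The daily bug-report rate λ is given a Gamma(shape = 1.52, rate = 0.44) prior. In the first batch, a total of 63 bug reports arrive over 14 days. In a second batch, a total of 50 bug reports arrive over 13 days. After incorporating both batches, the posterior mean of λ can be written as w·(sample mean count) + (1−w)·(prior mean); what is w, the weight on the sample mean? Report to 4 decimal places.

0.9840

With a Gamma(shape α, rate β) prior, the Poisson likelihood is conjugate: the posterior is Gamma(α + ΣXᵢ, β + n).
Total number of days: n = 14 + 13 = 27.
Posterior mean = (α₀+S)/(β₀+n) = [n/(β₀+n)]·(S/n) + [β₀/(β₀+n)]·(α₀/β₀), so only n and β₀ enter the weight.
Weight on data w = n/(β₀+n) = 27/(0.44+27) = 27/27.44 = 0.9840.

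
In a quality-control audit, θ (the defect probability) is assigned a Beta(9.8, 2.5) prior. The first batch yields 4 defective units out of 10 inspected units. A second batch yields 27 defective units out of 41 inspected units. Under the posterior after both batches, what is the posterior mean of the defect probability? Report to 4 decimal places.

The Beta prior is conjugate to a Binomial/Bernoulli likelihood; the update adds successes to α and failures to β.
After batch 1: Beta(9.8+4, 2.5+6) = Beta(13.8, 8.5).
After batch 2: Beta(13.8+27, 8.5+14) = Beta(40.8, 22.5).
Posterior mean = α/(α+β) = 40.8/63.3 = 0.6445.

0.6445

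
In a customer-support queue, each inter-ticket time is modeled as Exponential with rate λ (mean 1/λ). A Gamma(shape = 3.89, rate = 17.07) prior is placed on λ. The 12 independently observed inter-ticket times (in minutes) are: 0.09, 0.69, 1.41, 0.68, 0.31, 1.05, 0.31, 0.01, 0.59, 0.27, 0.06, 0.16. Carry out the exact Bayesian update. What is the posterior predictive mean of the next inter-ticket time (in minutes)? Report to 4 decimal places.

With a Gamma(shape α, rate β) prior on the exponential rate λ, the posterior after n observations with total T = Σxᵢ is Gamma(α+n, β+T).
Sum of observations T = 5.63 minutes; n = 12.
Posterior: Gamma(3.89+12, 17.07+5.63) = Gamma(15.89, 22.70).
The predictive distribution for the next observation is Lomax; its mean is β/(α−1) = 22.70/14.89 = 1.5245.

1.5245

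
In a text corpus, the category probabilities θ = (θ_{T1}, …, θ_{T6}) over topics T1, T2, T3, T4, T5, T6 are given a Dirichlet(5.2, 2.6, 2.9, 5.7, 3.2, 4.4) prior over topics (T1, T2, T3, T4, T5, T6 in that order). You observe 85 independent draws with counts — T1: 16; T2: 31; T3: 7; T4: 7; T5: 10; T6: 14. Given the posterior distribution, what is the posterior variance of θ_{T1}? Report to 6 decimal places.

0.001424

The Dirichlet prior is conjugate to the Multinomial likelihood: each posterior αⱼ = prior αⱼ + observed count nⱼ.
Posterior concentration: (21.2, 33.6, 9.9, 12.7, 13.2, 18.4), total = 109.0.
Var[θ_j] = α_j(Σα−α_j)/((Σα)²(Σα+1)) = 21.2·87.8/(109.0²·110.0) = 0.001424.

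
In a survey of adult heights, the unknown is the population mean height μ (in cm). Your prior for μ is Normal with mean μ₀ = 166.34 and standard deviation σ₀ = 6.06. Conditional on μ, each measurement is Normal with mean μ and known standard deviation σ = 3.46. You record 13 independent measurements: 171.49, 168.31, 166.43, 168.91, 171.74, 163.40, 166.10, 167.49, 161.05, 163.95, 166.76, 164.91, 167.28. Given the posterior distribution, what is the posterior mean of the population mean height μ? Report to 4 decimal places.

For Normal data with known variance σ², a Normal(μ₀, σ₀²) prior on μ is conjugate. Posterior precision = 1/σ₀² + n/σ²; posterior mean is the precision-weighted average of μ₀ and x̄.
Σxᵢ = 171.49 + 168.31 + 166.43 + 168.91 + 171.74 + 163.40 + 166.10 + 167.49 + 161.05 + 163.95 + 166.76 + 164.91 + 167.28 = 2167.82, so n·x̄ = 2167.82.
σ₀² = 6.06² = 36.7236, σ² = 3.46² = 11.9716; σ² + n·σ₀² = 11.9716 + 13·36.7236 = 489.3784.
Posterior mean = (μ₀/σ₀² + n·x̄/σ²)/(1/σ₀² + n/σ²) = (σ²·μ₀ + σ₀²·n·x̄)/(σ² + n·σ₀²) = (11.9716·166.34 + 36.7236·2167.82)/489.3784 = 81601.510496/489.3784 = 166.7452.

166.7452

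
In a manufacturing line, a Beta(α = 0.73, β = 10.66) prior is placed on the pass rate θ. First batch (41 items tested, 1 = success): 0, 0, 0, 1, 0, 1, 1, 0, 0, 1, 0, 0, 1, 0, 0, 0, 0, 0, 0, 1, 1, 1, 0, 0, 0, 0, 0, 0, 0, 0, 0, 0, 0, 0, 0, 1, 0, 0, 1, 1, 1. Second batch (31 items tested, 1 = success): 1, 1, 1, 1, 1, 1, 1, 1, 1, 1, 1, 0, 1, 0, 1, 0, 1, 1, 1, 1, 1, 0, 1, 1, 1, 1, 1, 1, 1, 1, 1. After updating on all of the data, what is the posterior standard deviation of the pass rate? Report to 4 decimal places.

The Beta prior is conjugate to a Binomial/Bernoulli likelihood; the update adds successes to α and failures to β.
After batch 1: Beta(0.73+12, 10.66+29) = Beta(12.73, 39.66).
After batch 2: Beta(12.73+27, 39.66+4) = Beta(39.73, 43.66).
Var = αβ/((α+β)²(α+β+1)) = 39.73·43.66/(83.39²·84.39) = 0.00295586; SD = √0.00295586 = 0.0544.

0.0544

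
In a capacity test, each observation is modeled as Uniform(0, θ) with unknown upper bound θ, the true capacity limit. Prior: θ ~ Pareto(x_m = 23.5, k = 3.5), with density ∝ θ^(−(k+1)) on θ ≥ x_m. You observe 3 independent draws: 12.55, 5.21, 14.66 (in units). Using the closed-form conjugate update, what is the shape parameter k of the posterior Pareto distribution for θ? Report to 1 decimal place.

A Pareto(scale x_m, shape k) prior on the upper bound θ of Uniform(0, θ) is conjugate: posterior is Pareto(max(x_m, max xᵢ), k + n).
Sample maximum = 14.66; prior scale x_m = 23.5 → posterior scale = max = 23.50.
Posterior shape = 3.5 + 3 = 6.5.
Posterior shape k = 6.5.

6.5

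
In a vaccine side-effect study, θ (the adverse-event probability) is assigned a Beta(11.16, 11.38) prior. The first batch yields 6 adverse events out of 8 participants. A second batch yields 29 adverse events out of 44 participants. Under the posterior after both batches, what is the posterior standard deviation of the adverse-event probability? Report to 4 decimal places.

0.0559

The Beta prior is conjugate to a Binomial/Bernoulli likelihood; the update adds successes to α and failures to β.
After batch 1: Beta(11.16+6, 11.38+2) = Beta(17.16, 13.38).
After batch 2: Beta(17.16+29, 13.38+15) = Beta(46.16, 28.38).
Var = αβ/((α+β)²(α+β+1)) = 46.16·28.38/(74.54²·75.54) = 0.00312121; SD = √0.00312121 = 0.0559.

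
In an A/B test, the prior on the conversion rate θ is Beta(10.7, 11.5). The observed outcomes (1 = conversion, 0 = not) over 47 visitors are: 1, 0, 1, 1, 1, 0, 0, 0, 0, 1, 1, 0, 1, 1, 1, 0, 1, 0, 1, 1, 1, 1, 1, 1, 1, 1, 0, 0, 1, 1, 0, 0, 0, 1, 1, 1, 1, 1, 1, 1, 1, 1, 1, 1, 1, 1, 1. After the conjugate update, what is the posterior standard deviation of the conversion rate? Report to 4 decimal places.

The Beta prior is conjugate to a Binomial/Bernoulli likelihood; the update adds successes to α and failures to β.
Posterior: Beta(α+k, β+n−k) = Beta(10.7+34, 11.5+13) = Beta(44.7, 24.5).
Var = αβ/((α+β)²(α+β+1)) = 44.7·24.5/(69.2²·70.2) = 0.00325780; SD = √0.00325780 = 0.0571.

0.0571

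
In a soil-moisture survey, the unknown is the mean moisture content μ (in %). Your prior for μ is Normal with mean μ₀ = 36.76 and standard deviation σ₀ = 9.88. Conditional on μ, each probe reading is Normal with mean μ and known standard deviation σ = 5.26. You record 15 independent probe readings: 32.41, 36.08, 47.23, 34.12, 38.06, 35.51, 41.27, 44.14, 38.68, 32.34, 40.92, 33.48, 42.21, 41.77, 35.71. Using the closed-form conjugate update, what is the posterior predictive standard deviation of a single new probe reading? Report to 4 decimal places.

For Normal data with known variance σ², a Normal(μ₀, σ₀²) prior on μ is conjugate. Posterior precision = 1/σ₀² + n/σ²; posterior mean is the precision-weighted average of μ₀ and x̄.
σ₀² = 9.88² = 97.6144, σ² = 5.26² = 27.6676; σ² + n·σ₀² = 27.6676 + 15·97.6144 = 1491.8836.
Posterior precision = 1/σ₀² + n/σ² = 1/97.6144 + 15/27.6676 = (σ² + n·σ₀²)/(σ₀²σ²) = 1491.8836/(97.6144·27.6676); posterior variance σₙ² = σ₀²σ²/(σ² + n·σ₀²) = 97.6144·27.6676/1491.8836 = 1.810300.
Predictive variance for one new observation = σₙ² + σ² = 97.6144·27.6676/1491.8836 + 27.6676 = σ²·(σ₀² + 1491.8836)/1491.8836 = 27.6676·1589.498/1491.8836 = 29.477900; SD = √(27.6676·1589.498/1491.8836) = 5.4294.

5.4294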